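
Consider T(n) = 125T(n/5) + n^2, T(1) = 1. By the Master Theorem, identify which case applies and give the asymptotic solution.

a=125, b=5, f(n)=n^2.
log_5(125) = 3 > 2.
Since f(n) = O(n^2) is polynomially smaller than n^3, Case 1 applies.
T(n) = Theta(n^3).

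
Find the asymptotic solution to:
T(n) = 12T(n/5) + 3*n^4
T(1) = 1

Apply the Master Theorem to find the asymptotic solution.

a=12, b=5, f(n)=3*n^4. log_5(12) = 1.544 < 4. Case 3: T(n) = O(n^4).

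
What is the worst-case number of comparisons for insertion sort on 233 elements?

Insertion sort on reverse-sorted input: 1 + 2 + ... + (233-1) = 27028 comparisons.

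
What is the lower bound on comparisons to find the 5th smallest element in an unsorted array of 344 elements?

Finding the 5th smallest of 344 elements requires Omega(n) comparisons. Every element must participate in at least one comparison; otherwise it could be the 5th smallest.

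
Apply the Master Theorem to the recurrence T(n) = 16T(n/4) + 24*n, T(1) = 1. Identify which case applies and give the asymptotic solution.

a=16, b=4, f(n)=24*n.
log_4(16) = 2 > 1.
Since f(n) = O(n^1) is polynomially smaller than n^2, Case 1 applies.
T(n) = Theta(n^2).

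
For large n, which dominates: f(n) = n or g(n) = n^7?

g(n) = n^7 grows faster: n^7/n = n^6 -> infinity.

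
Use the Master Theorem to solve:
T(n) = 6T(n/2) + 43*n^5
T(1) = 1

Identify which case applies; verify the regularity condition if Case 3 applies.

a=6, b=2, f(n)=43*n^5.
log_2(6) = 2.585 < 5.
f(n) = Omega(n^(2.585+epsilon)) for some epsilon > 0, so Case 3 is the candidate.
Regularity: a*f(n/b) = 6*43*(n/2)^5 = (6/32)*43*n^5 <= c*f(n) with c = 6/32 < 1. Satisfied.
Case 3: T(n) = Theta(n^5).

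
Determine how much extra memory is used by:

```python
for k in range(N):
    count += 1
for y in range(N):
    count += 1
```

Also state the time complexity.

Space complexity: O(1).
Only a constant amount of auxiliary storage is used; nothing grows with n.
Time complexity: O(n).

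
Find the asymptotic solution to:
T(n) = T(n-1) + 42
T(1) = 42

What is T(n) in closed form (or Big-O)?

Unrolling: T(n) = T(n-1) + 42 = T(n-2) + 2*42 = ... = T(1) + (n-1)*42 = 42 + (n-1)*42 = 42n.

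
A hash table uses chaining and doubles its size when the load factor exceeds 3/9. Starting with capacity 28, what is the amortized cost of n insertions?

Rehashing occurs when load exceeds 3/9. Total rehash cost is geometric series summing to O(n). Each insertion itself is O(1). Amortized: O(1).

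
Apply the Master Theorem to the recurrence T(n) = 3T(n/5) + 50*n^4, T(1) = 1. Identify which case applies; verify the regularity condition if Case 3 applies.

a=3, b=5, f(n)=50*n^4.
log_5(3) = 0.6826 < 4.
f(n) = Omega(n^(0.6826+epsilon)) for some epsilon > 0, so Case 3 is the candidate.
Regularity: a*f(n/b) = 3*50*(n/5)^4 = (3/625)*50*n^4 <= c*f(n) with c = 3/625 < 1. Satisfied.
Case 3: T(n) = Theta(n^4).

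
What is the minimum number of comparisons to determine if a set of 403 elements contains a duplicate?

Determining if 403 elements are all distinct requires Omega(n log n) comparisons in the comparison model. This follows from the element distinctness lower bound.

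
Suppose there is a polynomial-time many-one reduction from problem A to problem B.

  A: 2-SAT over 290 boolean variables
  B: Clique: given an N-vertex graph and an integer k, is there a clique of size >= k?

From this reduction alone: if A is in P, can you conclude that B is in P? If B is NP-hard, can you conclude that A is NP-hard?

A poly-time reduction A <=_p B transfers tractability DOWN (B easy => A easy) and hardness UP (A hard => B hard), not the reverse.
From A in P, the reduction alone does NOT give B in P: any problem in P trivially reduces to SAT, yet SAT is not known to be in P.
From B NP-hard, the reduction alone does NOT give A NP-hard: again, easy problems reduce to hard ones.
(Here in fact A is P and B is NP-complete.)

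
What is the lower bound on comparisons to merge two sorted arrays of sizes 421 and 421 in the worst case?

Adversary: with |421 - 421| <= 1 the inputs can be fully interleaved so that every adjacent pair in the merged output comes from different arrays. Then each of the 841 adjacent pairs must be directly compared, or the algorithm cannot determine their relative order. Standard merge meets this bound.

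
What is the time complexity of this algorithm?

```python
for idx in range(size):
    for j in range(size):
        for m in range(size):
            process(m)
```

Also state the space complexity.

Time complexity: O(n^3).
Space complexity: O(1).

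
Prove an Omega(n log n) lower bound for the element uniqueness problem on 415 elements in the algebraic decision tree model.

In the algebraic decision tree model, element uniqueness on 415 elements is equivalent to determining which cell of an arrangement of C(415,2) = 85905 hyperplanes x_i = x_j contains the input point. Ben-Or's theorem shows this requires Omega(n log n).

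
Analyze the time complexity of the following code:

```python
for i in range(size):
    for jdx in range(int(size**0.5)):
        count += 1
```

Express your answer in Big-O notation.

Time complexity: O(n * sqrt(n)).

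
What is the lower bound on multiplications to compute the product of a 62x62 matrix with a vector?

A 62x62 matrix-vector product has 62 inner products of length 62. Output depends on all 62^2 = 3844 matrix entries. At least 3844 multiplications needed.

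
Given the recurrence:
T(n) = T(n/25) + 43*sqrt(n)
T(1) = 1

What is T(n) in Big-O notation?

Each level contributes sqrt(n/25^k). Geometric series with ratio 1/sqrt(25) < 1 sums to O(sqrt(n)).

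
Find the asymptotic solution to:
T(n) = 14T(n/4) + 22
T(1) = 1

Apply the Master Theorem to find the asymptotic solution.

a=14, b=4, f(n)=22. log_4(14) = 1.904. Case 1 of Master Theorem: T(n) = O(n^1.904).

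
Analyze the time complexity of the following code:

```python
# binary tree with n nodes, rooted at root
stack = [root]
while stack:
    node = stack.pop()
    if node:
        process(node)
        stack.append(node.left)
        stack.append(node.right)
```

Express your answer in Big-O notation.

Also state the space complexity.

Time complexity: O(n).
Space complexity: O(n).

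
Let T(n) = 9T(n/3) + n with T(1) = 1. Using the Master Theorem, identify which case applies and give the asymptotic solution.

a=9, b=3, f(n)=n.
log_3(9) = 2 > 1.
Since f(n) = O(n^1) is polynomially smaller than n^2, Case 1 applies.
T(n) = Theta(n^2).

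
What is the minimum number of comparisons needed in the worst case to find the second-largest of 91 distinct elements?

Lower bound: finding the max needs 91-1 comparisons. By the adversary weight-doubling argument, the max must personally win >= ceil(log_2(91)) = 7 comparisons; the 2nd-largest is among those 7 losers, needing 7-1 more comparisons. Total >= 91-1 + 7-1 = 96. A balanced knockout tournament achieves this.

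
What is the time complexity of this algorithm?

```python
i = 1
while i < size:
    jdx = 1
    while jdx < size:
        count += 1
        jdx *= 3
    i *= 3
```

Time complexity: O(log^2 n).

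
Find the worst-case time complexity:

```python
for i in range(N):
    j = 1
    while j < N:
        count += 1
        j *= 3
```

Time complexity: O(n log n).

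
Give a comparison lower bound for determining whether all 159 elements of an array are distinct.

In the algebraic decision-tree model, the YES region for element distinctness on 159 elements has 159! connected components (one per ordering). Ben-Or's theorem then gives a lower bound of Omega(log(n!)) = Omega(n log n).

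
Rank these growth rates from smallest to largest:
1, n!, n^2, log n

Ordered by growth rate: 1 < log n < n^2 < n!.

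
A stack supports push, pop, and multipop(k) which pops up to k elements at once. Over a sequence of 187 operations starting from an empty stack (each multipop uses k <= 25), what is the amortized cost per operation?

Each element is pushed exactly once and popped at most once (whether by pop or as part of a multipop). So the total number of individual pops over the whole sequence is at most the number of pushes, which is at most 187. Total work <= 2 * 187, hence O(1) amortized per operation.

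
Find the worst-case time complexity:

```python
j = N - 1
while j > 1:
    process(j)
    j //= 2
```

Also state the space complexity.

Time complexity: O(log n).
Space complexity: O(1).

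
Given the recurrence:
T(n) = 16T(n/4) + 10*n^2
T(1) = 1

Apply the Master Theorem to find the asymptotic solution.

a=16, b=4, f(n)=10*n^2. log_4(16) = 2. Case 2: T(n) = O(n^2 log n).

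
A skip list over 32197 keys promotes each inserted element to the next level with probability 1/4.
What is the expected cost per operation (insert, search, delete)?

Expected number of levels is O(log_4(32197)) = O(log n). A search visits O(1) expected nodes per level over O(log n) levels. Insert/delete are a search plus O(1) pointer updates per level. Expected O(log n) per operation.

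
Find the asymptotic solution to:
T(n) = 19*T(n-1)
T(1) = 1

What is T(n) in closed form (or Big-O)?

Each step multiplies by 19. T(n) = T(1)*19^(n-1) = 19^(n-1).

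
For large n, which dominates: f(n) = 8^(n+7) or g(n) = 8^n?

f(n) = 8^(n+7) and g(n) = 8^n are Theta of each other: 8^(n+7) = 8^7 * 8^n = Theta(8^n).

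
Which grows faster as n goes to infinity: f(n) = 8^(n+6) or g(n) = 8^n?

f(n) = 8^(n+6) and g(n) = 8^n are Theta of each other: 8^(n+6) = 8^6 * 8^n = Theta(8^n).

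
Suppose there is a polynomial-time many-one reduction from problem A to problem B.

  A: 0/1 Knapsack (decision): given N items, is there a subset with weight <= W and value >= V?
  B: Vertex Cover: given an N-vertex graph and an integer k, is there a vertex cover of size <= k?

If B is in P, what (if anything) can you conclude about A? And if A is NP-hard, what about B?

A poly-time reduction A <=_p B means any A-instance can be transformed to a B-instance in poly time.
If B is in P: compose the reduction with B's poly-time algorithm to solve A in poly time, so A is in P.
If A is NP-hard: every NP problem reduces to A, which reduces to B; composing reductions, every NP problem reduces to B, so B is NP-hard.
(Here in fact A is NP-complete and B is NP-complete.)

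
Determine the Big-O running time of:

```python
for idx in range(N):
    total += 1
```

Time complexity: O(n).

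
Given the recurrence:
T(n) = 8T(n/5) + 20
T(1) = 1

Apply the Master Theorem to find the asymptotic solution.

a=8, b=5, f(n)=20. log_5(8) = 1.292. Case 1 of Master Theorem: T(n) = O(n^1.292).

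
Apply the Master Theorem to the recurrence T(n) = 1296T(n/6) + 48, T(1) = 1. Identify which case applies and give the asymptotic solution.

a=1296, b=6, f(n)=48.
log_6(1296) = 4 > 0.
Since f(n) = O(n^0) is polynomially smaller than n^4, Case 1 applies.
T(n) = Theta(n^4).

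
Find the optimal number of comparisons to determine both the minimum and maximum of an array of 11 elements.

Naive approach: 20 comparisons (10 for max + 10 for min).
Optimal: Compare elements in pairs first (floor(n/2) = 5 comparisons), then find max among winners and min among losers (5 comparisons each).
Total: ceil(3n/2) - 2 = 15 comparisons. An adversary argument shows this is also a lower bound.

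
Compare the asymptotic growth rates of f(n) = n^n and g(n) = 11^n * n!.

g(n) = 11^n * n! grows faster: by Stirling n! ~ sqrt(2 pi n)(n/e)^n, so 11^n n! / n^n ~ (11/e)^n sqrt(2 pi n) -> infinity since 11/e > 1.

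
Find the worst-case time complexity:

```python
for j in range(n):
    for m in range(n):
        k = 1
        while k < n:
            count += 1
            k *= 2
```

Time complexity: O(n^2 log n).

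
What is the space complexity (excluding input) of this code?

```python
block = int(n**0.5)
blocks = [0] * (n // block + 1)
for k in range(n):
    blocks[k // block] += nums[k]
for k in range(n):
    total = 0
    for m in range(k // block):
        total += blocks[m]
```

Space complexity: O(sqrt(n)).
Storage scales with sqrt(n).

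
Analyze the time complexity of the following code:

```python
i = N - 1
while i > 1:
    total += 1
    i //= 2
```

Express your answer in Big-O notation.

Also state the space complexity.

Time complexity: O(log n).
Space complexity: O(1).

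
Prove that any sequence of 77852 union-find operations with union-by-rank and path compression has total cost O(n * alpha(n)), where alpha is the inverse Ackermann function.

Using Tarjan's analysis with rank-based potential function. Union-by-rank keeps tree height O(log n). Path compression flattens paths during find. For n = 77852 operations, total cost is O(n * alpha(n)), effectively O(n) since alpha grows incredibly slowly.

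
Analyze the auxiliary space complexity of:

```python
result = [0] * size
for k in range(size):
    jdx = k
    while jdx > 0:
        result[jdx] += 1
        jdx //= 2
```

Space complexity: O(n).
Auxiliary storage grows linearly with the input size n in the worst case.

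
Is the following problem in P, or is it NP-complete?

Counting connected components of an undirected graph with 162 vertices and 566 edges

This problem is in P: BFS/DFS visits each vertex and edge once: O(V+E).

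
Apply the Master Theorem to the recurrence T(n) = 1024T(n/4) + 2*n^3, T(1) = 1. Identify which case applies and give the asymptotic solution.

a=1024, b=4, f(n)=2*n^3.
log_4(1024) = 5 > 3.
Since f(n) = O(n^3) is polynomially smaller than n^5, Case 1 applies.
T(n) = Theta(n^5).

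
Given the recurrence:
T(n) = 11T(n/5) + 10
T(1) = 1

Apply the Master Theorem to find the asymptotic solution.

a=11, b=5, f(n)=10. log_5(11) = 1.49. Case 1 of Master Theorem: T(n) = O(n^1.49).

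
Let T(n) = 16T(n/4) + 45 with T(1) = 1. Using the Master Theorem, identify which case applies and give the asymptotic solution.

a=16, b=4, f(n)=45.
log_4(16) = 2 > 0.
Since f(n) = O(n^0) is polynomially smaller than n^2, Case 1 applies.
T(n) = Theta(n^2).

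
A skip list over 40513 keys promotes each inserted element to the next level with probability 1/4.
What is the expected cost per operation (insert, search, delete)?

Expected number of levels is O(log_4(40513)) = O(log n). A search visits O(1) expected nodes per level over O(log n) levels. Insert/delete are a search plus O(1) pointer updates per level. Expected O(log n) per operation.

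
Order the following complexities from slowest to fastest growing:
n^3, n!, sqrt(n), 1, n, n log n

Ordered by growth rate: 1 < sqrt(n) < n < n log n < n^3 < n!.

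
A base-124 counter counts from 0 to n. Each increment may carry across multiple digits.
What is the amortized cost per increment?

Digit at position i changes every 124^i increments. Total digit changes over n increments: n * 124/(124-1) = O(n). Amortized: O(1).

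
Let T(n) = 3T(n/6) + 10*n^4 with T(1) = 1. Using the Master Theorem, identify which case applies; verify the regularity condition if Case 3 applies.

a=3, b=6, f(n)=10*n^4.
log_6(3) = 0.6131 < 4.
f(n) = Omega(n^(0.6131+epsilon)) for some epsilon > 0, so Case 3 is the candidate.
Regularity: a*f(n/b) = 3*10*(n/6)^4 = (3/1296)*10*n^4 <= c*f(n) with c = 3/1296 < 1. Satisfied.
Case 3: T(n) = Theta(n^4).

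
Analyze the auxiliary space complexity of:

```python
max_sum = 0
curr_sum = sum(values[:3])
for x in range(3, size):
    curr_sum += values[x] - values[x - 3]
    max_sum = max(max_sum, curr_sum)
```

Space complexity: O(1).
Only a constant amount of auxiliary storage is used; nothing grows with n.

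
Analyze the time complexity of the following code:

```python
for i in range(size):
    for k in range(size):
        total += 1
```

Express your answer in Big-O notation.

Time complexity: O(n^2).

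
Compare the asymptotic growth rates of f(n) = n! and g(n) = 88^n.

f(n) = n! grows faster: n!/88^n -> infinity by Stirling.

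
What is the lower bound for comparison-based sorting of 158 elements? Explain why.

A comparison-based sorting algorithm corresponds to a decision tree. With 158! possible permutations, the tree has 158! leaves. The height is at least log_2(158!) = Omega(n log n) by Stirling's approximation.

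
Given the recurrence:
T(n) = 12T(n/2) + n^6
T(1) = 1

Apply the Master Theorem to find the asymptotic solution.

a=12, b=2, f(n)=n^6. log_2(12) = 3.585 < 6. Case 3: T(n) = O(n^6).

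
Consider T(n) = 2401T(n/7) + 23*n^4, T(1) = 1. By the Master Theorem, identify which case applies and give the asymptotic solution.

a=2401, b=7, f(n)=23*n^4.
log_7(2401) = 4, so n^(log_b(a)) = n^4.
f(n) = Theta(n^4), so Case 2 applies.
T(n) = Theta(n^4 log n).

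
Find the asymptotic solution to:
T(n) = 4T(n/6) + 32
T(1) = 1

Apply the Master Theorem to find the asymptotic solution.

a=4, b=6, f(n)=32. log_6(4) = 0.7737. Case 1 of Master Theorem: T(n) = O(n^0.7737).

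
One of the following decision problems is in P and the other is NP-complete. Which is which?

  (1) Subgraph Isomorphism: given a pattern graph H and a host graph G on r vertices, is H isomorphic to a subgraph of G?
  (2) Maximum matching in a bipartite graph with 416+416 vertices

(1) is NP-complete: generalizes Clique and Hamiltonian Path (pattern size is part of the input).
(2) is P: Hopcroft-Karp runs in O(E sqrt(V)).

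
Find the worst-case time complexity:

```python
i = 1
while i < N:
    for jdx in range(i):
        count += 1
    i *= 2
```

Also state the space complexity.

Time complexity: O(n).
Space complexity: O(1).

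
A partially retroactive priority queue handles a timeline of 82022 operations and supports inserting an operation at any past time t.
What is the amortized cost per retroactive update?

Partially retroactive priority queues (Demaine-Iacono-Langerman) allow updates at past times with queries only at the present. With a balanced BST over the m = 82022 timeline events tracking bridges, each retroactive insert or delete is O(log m) amortized.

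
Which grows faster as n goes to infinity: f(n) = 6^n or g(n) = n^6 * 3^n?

f(n) = 6^n grows faster: 6^n / (n^6 3^n) = (6/3)^n / n^6 -> infinity since 6/3 > 1.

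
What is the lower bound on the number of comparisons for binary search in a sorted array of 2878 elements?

With 2878 possible positions, we need at least ceil(log_2(2878)) = 12 comparisons. Each comparison splits the remaining candidates by at most half.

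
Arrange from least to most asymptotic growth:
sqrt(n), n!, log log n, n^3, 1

Ordered by growth rate: 1 < log log n < sqrt(n) < n^3 < n!.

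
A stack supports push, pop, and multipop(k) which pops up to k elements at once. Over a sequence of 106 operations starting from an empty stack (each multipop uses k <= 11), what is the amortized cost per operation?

Each element is pushed exactly once and popped at most once (whether by pop or as part of a multipop). So the total number of individual pops over the whole sequence is at most the number of pushes, which is at most 106. Total work <= 2 * 106, hence O(1) amortized per operation.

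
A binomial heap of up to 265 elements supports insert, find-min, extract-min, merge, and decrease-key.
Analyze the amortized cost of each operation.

A binomial heap with n <= 265 elements has at most floor(log_2 265) + 1 = 9 trees. Using potential Phi = number of trees: Insert adds one tree, but cascading merges reduce count -- amortized O(1). Find-min reads the cached minimum pointer: O(1). Extract-min creates O(log n) new trees: O(log n). Merge combines tree lists: O(log n). Decrease-key sifts the element up its tree of height <= log n: O(log n).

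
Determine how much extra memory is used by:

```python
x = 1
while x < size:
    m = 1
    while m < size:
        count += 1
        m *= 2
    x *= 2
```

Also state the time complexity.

Space complexity: O(1).
Only a constant amount of auxiliary storage is used; nothing grows with n.
Time complexity: O(log^2 n).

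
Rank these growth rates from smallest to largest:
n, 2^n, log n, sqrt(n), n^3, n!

Ordered by growth rate: log n < sqrt(n) < n < n^3 < 2^n < n!.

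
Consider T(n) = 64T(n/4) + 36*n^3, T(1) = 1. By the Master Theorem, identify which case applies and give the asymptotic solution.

a=64, b=4, f(n)=36*n^3.
log_4(64) = 3, so n^(log_b(a)) = n^3.
f(n) = Theta(n^3), so Case 2 applies.
T(n) = Theta(n^3 log n).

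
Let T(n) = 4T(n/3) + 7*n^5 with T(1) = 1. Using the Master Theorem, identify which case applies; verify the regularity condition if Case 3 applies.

a=4, b=3, f(n)=7*n^5.
log_3(4) = 1.262 < 5.
f(n) = Omega(n^(1.262+epsilon)) for some epsilon > 0, so Case 3 is the candidate.
Regularity: a*f(n/b) = 4*7*(n/3)^5 = (4/243)*7*n^5 <= c*f(n) with c = 4/243 < 1. Satisfied.
Case 3: T(n) = Theta(n^5).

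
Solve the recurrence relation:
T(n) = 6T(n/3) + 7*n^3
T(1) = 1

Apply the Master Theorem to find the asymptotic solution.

a=6, b=3, f(n)=7*n^3. log_3(6) = 1.631 < 3. Case 3: T(n) = O(n^3).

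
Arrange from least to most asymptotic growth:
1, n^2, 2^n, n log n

Ordered by growth rate: 1 < n log n < n^2 < 2^n.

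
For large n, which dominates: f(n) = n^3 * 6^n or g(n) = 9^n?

g(n) = 9^n grows faster: 9^n / (n^3 6^n) = (9/6)^n / n^3 -> infinity since 9/6 > 1.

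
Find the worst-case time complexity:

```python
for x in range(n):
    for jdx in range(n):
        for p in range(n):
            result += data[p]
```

Time complexity: O(n^3).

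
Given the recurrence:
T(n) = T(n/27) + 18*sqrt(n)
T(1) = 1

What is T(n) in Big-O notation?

Each level contributes sqrt(n/27^k). Geometric series with ratio 1/sqrt(27) < 1 sums to O(sqrt(n)).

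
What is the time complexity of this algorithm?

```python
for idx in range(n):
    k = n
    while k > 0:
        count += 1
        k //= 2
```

Time complexity: O(n log n).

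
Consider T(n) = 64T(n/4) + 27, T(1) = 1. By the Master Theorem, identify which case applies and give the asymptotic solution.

a=64, b=4, f(n)=27.
log_4(64) = 3 > 0.
Since f(n) = O(n^0) is polynomially smaller than n^3, Case 1 applies.
T(n) = Theta(n^3).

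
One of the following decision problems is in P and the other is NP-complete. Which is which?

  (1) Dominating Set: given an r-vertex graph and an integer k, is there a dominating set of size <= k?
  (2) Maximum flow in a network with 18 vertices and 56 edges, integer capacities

(1) is NP-complete: reduces from Set Cover (with k part of the input).
(2) is P: Edmonds-Karp / push-relabel run in polynomial time.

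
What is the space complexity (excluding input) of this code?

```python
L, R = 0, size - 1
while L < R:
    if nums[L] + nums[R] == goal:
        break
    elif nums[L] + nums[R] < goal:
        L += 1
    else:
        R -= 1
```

Space complexity: O(1).
Only a constant amount of auxiliary storage is used; nothing grows with n.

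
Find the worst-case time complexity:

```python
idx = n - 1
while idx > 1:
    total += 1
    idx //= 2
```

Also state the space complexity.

Time complexity: O(log n).
Space complexity: O(1).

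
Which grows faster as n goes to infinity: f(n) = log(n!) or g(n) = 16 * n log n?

f(n) = log(n!) and g(n) = 16 * n log n are Theta of each other: Stirling: log(n!) = n log n - n + O(log n) = Theta(n log n); the constant 16 doesn't change the Theta class.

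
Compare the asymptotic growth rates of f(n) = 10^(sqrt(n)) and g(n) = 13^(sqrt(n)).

g(n) = 13^(sqrt(n)) grows faster: ratio is (13/10)^(sqrt(n)) -> infinity since 13/10 > 1.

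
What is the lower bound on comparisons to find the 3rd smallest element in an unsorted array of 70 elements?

Finding the 3rd smallest of 70 elements requires Omega(n) comparisons. Every element must participate in at least one comparison; otherwise it could be the 3rd smallest.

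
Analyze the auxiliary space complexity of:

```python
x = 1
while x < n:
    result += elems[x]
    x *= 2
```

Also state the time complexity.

Space complexity: O(1).
Only a constant amount of auxiliary storage is used; nothing grows with n.
Time complexity: O(log n).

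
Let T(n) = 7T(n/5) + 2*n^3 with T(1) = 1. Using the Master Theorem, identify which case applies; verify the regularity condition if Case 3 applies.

a=7, b=5, f(n)=2*n^3.
log_5(7) = 1.209 < 3.
f(n) = Omega(n^(1.209+epsilon)) for some epsilon > 0, so Case 3 is the candidate.
Regularity: a*f(n/b) = 7*2*(n/5)^3 = (7/125)*2*n^3 <= c*f(n) with c = 7/125 < 1. Satisfied.
Case 3: T(n) = Theta(n^3).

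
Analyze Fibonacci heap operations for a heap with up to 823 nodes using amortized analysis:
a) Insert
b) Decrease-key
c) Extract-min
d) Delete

Fibonacci heaps use lazy consolidation. Potential function Phi = t + 2m (t = number of trees, m = marked nodes).
- Insert: O(1) actual, Delta Phi = +1 (one new tree) => O(1) amortized.
- Decrease-key: with c cascading cuts, actual cost is O(c); Delta Phi <= c - 2(c-1) + 2 = 4 - c (c new trees; >= c-1 marks cleared; <= 1 new mark). Amortized O(c) + (4 - c) = O(1).
- Extract-min: O(D(n) + t) actual; consolidation drops t to <= D(n)+1, so Delta Phi pays for the t term. D(n) = O(log n) for n = 823 => O(log n) amortized.
- Delete: decrease-key to -inf then extract-min = O(log n).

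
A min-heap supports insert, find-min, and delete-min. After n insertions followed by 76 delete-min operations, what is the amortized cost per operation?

Insert takes O(log n) worst case. Delete-min takes O(log n). Over a sequence of n inserts and 76 delete-mins, total cost is O((n + 76) log n). Amortized per operation: O(log n).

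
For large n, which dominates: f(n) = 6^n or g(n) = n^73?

f(n) = 6^n grows faster: any exponential with base > 1 dominates every polynomial.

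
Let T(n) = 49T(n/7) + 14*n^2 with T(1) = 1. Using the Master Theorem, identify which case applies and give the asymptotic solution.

a=49, b=7, f(n)=14*n^2.
log_7(49) = 2, so n^(log_b(a)) = n^2.
f(n) = Theta(n^2), so Case 2 applies.
T(n) = Theta(n^2 log n).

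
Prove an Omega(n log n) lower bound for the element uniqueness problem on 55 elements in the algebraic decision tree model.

In the algebraic decision tree model, element uniqueness on 55 elements is equivalent to determining which cell of an arrangement of C(55,2) = 1485 hyperplanes x_i = x_j contains the input point. Ben-Or's theorem shows this requires Omega(n log n).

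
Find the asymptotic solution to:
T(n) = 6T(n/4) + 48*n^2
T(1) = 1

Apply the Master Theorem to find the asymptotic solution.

a=6, b=4, f(n)=48*n^2. log_4(6) = 1.292 < 2. Case 3: T(n) = O(n^2).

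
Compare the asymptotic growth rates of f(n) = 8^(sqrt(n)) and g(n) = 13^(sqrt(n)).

g(n) = 13^(sqrt(n)) grows faster: ratio is (13/8)^(sqrt(n)) -> infinity since 13/8 > 1.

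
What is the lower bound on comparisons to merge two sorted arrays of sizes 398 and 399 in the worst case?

Adversary: with |398 - 399| <= 1 the inputs can be fully interleaved so that every adjacent pair in the merged output comes from different arrays. Then each of the 796 adjacent pairs must be directly compared, or the algorithm cannot determine their relative order. Standard merge meets this bound.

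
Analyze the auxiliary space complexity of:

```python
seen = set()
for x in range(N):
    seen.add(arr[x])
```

Space complexity: O(n).
Auxiliary storage grows linearly with the input size n in the worst case.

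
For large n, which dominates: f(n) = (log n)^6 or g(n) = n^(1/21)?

g(n) = n^(1/21) grows faster: any positive power of n dominates any polylog.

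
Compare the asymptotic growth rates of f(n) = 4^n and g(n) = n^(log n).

f(n) = 4^n grows faster: take logs: log(n^(log n)) = (log n)^2, log(4^n) = n log 4; n dominates (log n)^2.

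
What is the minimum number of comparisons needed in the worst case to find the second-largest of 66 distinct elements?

Lower bound: finding the max needs 66-1 comparisons. By the adversary weight-doubling argument, the max must personally win >= ceil(log_2(66)) = 7 comparisons; the 2nd-largest is among those 7 losers, needing 7-1 more comparisons. Total >= 66-1 + 7-1 = 71. A balanced knockout tournament achieves this.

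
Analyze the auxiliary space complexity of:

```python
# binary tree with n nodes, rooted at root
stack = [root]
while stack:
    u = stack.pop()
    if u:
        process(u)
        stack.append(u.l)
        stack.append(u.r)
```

Space complexity: O(n).
Auxiliary storage grows linearly with the input size n in the worst case.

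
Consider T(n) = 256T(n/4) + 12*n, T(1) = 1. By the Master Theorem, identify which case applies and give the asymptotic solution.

a=256, b=4, f(n)=12*n.
log_4(256) = 4 > 1.
Since f(n) = O(n^1) is polynomially smaller than n^4, Case 1 applies.
T(n) = Theta(n^4).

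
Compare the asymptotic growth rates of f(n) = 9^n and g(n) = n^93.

f(n) = 9^n grows faster: any exponential with base > 1 dominates every polynomial.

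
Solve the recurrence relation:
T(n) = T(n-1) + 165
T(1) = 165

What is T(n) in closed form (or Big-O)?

Unrolling: T(n) = T(n-1) + 165 = T(n-2) + 2*165 = ... = T(1) + (n-1)*165 = 165 + (n-1)*165 = 165n.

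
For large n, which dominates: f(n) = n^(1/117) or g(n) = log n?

f(n) = n^(1/117) grows faster: any positive power of n dominates log n.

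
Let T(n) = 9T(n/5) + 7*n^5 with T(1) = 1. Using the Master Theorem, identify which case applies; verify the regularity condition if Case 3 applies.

a=9, b=5, f(n)=7*n^5.
log_5(9) = 1.365 < 5.
f(n) = Omega(n^(1.365+epsilon)) for some epsilon > 0, so Case 3 is the candidate.
Regularity: a*f(n/b) = 9*7*(n/5)^5 = (9/3125)*7*n^5 <= c*f(n) with c = 9/3125 < 1. Satisfied.
Case 3: T(n) = Theta(n^5).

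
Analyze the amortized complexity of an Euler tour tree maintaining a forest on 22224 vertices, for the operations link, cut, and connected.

An Euler tour tree stores each tree's Euler tour as a balanced BST keyed by tour position. On 22224 vertices: link concatenates two tours via O(1) splits/joins of size <= 2*22224 (O(log n)); cut splits the tour at the two occurrences of the edge (O(log n)); connected compares BST roots (O(log n) to find the root). All O(log n) amortized.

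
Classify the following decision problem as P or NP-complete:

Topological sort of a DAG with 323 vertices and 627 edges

This problem is in P: DFS-based topological sort runs in O(V+E).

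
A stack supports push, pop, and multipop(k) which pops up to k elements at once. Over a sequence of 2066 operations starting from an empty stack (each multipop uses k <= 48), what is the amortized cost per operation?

Each element is pushed exactly once and popped at most once (whether by pop or as part of a multipop). So the total number of individual pops over the whole sequence is at most the number of pushes, which is at most 2066. Total work <= 2 * 2066, hence O(1) amortized per operation.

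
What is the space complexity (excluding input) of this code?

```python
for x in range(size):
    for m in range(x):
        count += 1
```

Space complexity: O(1).
Only a constant amount of auxiliary storage is used; nothing grows with n.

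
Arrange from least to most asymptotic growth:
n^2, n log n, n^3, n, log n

Ordered by growth rate: log n < n < n log n < n^2 < n^3.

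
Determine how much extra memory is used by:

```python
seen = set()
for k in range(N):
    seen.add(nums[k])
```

Space complexity: O(n).
Auxiliary storage grows linearly with the input size n in the worst case.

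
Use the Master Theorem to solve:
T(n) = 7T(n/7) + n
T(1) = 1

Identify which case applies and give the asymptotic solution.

a=7, b=7, f(n)=n.
log_7(7) = 1, so n^(log_b(a)) = n.
f(n) = Theta(n), so Case 2 applies.
T(n) = Theta(n log n).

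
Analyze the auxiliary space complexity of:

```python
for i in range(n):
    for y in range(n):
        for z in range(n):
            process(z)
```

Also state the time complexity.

Space complexity: O(1).
Only a constant amount of auxiliary storage is used; nothing grows with n.
Time complexity: O(n^3).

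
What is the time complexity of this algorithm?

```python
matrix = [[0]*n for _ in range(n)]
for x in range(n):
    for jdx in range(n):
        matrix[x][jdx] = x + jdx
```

Time complexity: O(n^2).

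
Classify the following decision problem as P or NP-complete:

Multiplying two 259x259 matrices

This problem is in P: the schoolbook algorithm runs in O(n^3).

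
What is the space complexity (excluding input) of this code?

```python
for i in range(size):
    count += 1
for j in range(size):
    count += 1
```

Space complexity: O(1).
Only a constant amount of auxiliary storage is used; nothing grows with n.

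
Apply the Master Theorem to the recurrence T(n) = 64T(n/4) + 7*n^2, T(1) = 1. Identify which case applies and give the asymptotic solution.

a=64, b=4, f(n)=7*n^2.
log_4(64) = 3 > 2.
Since f(n) = O(n^2) is polynomially smaller than n^3, Case 1 applies.
T(n) = Theta(n^3).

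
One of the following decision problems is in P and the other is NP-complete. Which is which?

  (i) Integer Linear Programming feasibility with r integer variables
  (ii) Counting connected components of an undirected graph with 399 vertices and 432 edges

(i) is NP-complete: ILP feasibility is NP-complete (LP relaxation is in P).
(ii) is P: BFS/DFS visits each vertex and edge once: O(V+E).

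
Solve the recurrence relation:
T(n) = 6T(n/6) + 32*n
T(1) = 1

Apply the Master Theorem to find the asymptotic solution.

a=6, b=6, f(n)=32*n. log_6(6) = 1. Case 2: T(n) = O(n log n).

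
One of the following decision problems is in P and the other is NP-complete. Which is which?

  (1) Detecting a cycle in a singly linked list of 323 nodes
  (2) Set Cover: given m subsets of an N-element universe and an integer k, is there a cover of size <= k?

(1) is P: Floyd's tortoise-and-hare runs in O(n) time, O(1) space.
(2) is NP-complete: one of Karp's 21 NP-complete problems (with k part of the input).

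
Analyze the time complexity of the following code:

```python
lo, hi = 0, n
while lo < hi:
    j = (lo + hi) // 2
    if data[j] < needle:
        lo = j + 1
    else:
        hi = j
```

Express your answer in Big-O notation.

Time complexity: O(log n).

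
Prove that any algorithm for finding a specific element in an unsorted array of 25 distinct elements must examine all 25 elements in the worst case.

Adversary argument: if the algorithm examines fewer than 25 elements, the adversary places the target in an unexamined position. The algorithm cannot distinguish 'not present' from 'in unexamined position'.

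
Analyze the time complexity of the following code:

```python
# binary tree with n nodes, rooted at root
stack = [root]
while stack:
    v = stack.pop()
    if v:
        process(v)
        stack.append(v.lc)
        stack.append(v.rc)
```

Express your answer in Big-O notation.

Time complexity: O(n).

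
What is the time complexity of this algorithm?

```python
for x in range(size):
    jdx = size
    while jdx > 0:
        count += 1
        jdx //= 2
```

Time complexity: O(n log n).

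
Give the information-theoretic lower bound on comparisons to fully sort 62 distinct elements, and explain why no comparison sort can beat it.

A comparison sort is a binary decision tree whose leaves are the 62! = 31469973260387937525653122354950764088012280797258232192163168247821107200000000000000 possible output permutations. A binary tree with L leaves has height >= ceil(log_2(L)). So any comparison sort needs >= ceil(log_2(62!)) = 285 comparisons in the worst case.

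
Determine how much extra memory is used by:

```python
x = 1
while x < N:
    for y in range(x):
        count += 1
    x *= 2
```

Space complexity: O(1).
Only a constant amount of auxiliary storage is used; nothing grows with n.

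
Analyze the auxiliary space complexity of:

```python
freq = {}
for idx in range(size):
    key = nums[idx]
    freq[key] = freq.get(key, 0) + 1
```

Space complexity: O(n).
Auxiliary storage grows linearly with the input size n in the worst case.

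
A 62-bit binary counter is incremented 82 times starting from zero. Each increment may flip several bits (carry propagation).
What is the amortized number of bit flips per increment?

Bit i flips on every 2^i-th increment, so over 82 increments bit i flips floor(82/2^i) times. Summing over i: total flips < 2 * 82. Amortized: < 2 = O(1) per increment.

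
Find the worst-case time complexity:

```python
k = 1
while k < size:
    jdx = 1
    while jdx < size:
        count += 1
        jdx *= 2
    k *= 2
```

Time complexity: O(log^2 n).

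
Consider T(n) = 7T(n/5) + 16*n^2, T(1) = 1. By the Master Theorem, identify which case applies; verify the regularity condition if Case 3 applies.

a=7, b=5, f(n)=16*n^2.
log_5(7) = 1.209 < 2.
f(n) = Omega(n^(1.209+epsilon)) for some epsilon > 0, so Case 3 is the candidate.
Regularity: a*f(n/b) = 7*16*(n/5)^2 = (7/25)*16*n^2 <= c*f(n) with c = 7/25 < 1. Satisfied.
Case 3: T(n) = Theta(n^2).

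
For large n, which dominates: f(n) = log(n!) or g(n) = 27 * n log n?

f(n) = log(n!) and g(n) = 27 * n log n are Theta of each other: Stirling: log(n!) = n log n - n + O(log n) = Theta(n log n); the constant 27 doesn't change the Theta class.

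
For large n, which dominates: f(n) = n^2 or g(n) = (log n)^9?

f(n) = n^2 grows faster: any positive polynomial dominates any polylog.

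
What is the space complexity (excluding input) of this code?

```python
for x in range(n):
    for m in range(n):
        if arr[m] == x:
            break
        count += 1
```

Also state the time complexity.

Space complexity: O(1).
Only a constant amount of auxiliary storage is used; nothing grows with n.
Time complexity: O(n^2).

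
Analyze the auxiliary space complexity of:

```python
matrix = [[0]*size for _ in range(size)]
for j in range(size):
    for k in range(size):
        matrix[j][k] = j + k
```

Space complexity: O(n^2).
A 2D structure of size n x n is allocated.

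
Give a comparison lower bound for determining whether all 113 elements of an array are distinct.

In the algebraic decision-tree model, the YES region for element distinctness on 113 elements has 113! connected components (one per ordering). Ben-Or's theorem then gives a lower bound of Omega(log(n!)) = Omega(n log n).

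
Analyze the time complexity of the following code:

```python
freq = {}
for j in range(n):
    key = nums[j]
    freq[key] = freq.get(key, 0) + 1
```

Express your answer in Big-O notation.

Time complexity: O(n).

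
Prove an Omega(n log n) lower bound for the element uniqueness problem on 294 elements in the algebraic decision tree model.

In the algebraic decision tree model, element uniqueness on 294 elements is equivalent to determining which cell of an arrangement of C(294,2) = 43071 hyperplanes x_i = x_j contains the input point. Ben-Or's theorem shows this requires Omega(n log n).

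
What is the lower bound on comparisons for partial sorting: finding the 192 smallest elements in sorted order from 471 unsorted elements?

Finding 192 smallest of 471 in sorted order: Omega(471) to identify the 192 smallest, plus Omega(192 log 192) to sort them. Total: Omega(n + k log k).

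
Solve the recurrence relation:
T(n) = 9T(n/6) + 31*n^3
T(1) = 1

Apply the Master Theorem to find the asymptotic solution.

a=9, b=6, f(n)=31*n^3. log_6(9) = 1.226 < 3. Case 3: T(n) = O(n^3).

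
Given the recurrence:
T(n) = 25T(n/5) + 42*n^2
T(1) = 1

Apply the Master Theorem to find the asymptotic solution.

a=25, b=5, f(n)=42*n^2. log_5(25) = 2. Case 2: T(n) = O(n^2 log n).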